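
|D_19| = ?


|D_n| = 2n (n rotations and n reflections)
|D_19| = 2×19 = 38

|D_19| = 38


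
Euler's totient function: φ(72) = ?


Factor n: 72 = 2^3 × 3^2
φ(n) = n · ∏(1 - 1/p) over distinct primes p | n
φ(72) = 72 · (1 - 1/2) · (1 - 1/3) = 24

φ(72) = 24


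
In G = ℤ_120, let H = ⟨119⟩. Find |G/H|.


|⟨119⟩| = n / gcd(119, 120) = 120 / 1 = 120
H is normal (ℤ_120 is abelian).
|G/H| = |G| / |H| = 120 / 120 = 1

|G/H| = 1


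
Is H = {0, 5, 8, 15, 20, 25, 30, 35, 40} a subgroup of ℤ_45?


Subgroup test for H = {0, 5, 8, 15, 20, 25, 30, 35, 40} in (ℤ_45, +):
(1) 0 ∈ H? Yes
(2) Closure: for all a,b ∈ H, (a+b) mod 45 ∈ H? No  [counterexample: 5 + 5 = 10 ∉ H]
(3) Inverses: for all a ∈ H, -a mod 45 ∈ H? No

No, H is not a subgroup of ℤ_45


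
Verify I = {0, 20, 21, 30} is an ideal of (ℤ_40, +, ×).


Check ideal conditions for I = {0, 20, 21, 30} in ℤ_40:
(1) I is an additive subgroup? No
(2) For r ∈ ℤ_40 and a ∈ I: r·a ∈ I? No  [counterexample: r=2, a=21, r·a mod 40 = 2 ∉ I]

No, I is not an ideal of ℤ_40


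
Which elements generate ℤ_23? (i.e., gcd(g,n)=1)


g generates ℤ_n iff gcd(g,n) = 1
Prime factors of 23: 23
Generators are g ∈ {1,...,22} not divisible by any of these primes.
Generators: {1, 2, 3, 4, 5, 6, 7, 8, 9, 10, 11, 12, 13, 14, 15, 16, 17, 18, 19, 20, 21, 22}
Number of generators = φ(23) = 22

Generators of ℤ_23 = {1, 2, 3, 4, 5, 6, 7, 8, 9, 10, 11, 12, 13, 14, 15, 16, 17, 18, 19, 20, 21, 22}


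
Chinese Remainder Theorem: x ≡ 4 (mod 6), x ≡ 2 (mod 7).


m₁ = 6, m₂ = 7, gcd = 1, so CRT applies. M = m₁·m₂ = 42
Let M₁ = M/m₁ = 7, M₂ = M/m₂ = 6
Find y₁ ≡ M₁⁻¹ (mod m₁): 7⁻¹ ≡ 1 (mod 6)
Find y₂ ≡ M₂⁻¹ (mod m₂): 6⁻¹ ≡ 6 (mod 7)
x = a₁·M₁·y₁ + a₂·M₂·y₂ = 4·7·1 + 2·6·6 = 100
Reduce mod 42: x ≡ 16
Check: 16 mod 6 = 4 ✓, 16 mod 7 = 2 ✓

x ≡ 16 (mod 42)


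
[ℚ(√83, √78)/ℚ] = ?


[ℚ(√83,√78):ℚ] = [ℚ(√83,√78):ℚ(√83)]·[ℚ(√83):ℚ] = 2·2 = 4

[ℚ(√83, √78)/ℚ] = 4


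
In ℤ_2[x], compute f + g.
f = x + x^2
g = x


Add coefficients mod 2:
x^0: 0 + 0 = 0 (mod 2)
x^1: 1 + 1 = 0 (mod 2)
x^2: 1 + 0 = 1 (mod 2)
Result: x^2

f + g = x^2


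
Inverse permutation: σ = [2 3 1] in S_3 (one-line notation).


To find σ⁻¹, swap domain and range:
σ(1) = 2 → σ⁻¹(2) = 1
σ(2) = 3 → σ⁻¹(3) = 2
σ(3) = 1 → σ⁻¹(1) = 3

σ⁻¹ = [3 1 2]


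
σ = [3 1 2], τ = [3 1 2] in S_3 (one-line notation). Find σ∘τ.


σ∘τ: apply τ first, then σ
1 →τ 3 →σ 2
2 →τ 1 →σ 3
3 →τ 2 →σ 1

σ∘τ = [2 3 1]


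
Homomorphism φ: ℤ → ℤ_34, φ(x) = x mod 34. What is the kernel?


Kernel = preimage of identity
ker(φ) = {x ∈ ℤ : x ≡ 0 (mod 34)} = 34ℤ = {0, ±34, ±68, ...}

ker(φ) = 34ℤ


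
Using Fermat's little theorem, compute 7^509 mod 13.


Fermat's little theorem: if p is prime and gcd(a,p)=1, then a^(p-1) ≡ 1 (mod p)
p = 13 is prime, gcd(7,13) = 1
Reduce exponent: 509 mod 12 = 5
So 7^509 ≡ 7^5 (mod 13)
7^5 mod 13 = 11

7^509 ≡ 11 (mod 13)


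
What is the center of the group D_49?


Z(G) = {g ∈ G | gx = xg for all x ∈ G}
For odd n, Z(D_n) = {e}: no nontrivial rotation commutes with all reflections

Z(D_49) = {e}


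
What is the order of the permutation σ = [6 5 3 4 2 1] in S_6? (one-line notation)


Cycle decomposition: (1 6) (2 5)
Cycle lengths: 2, 2
Order = lcm(2, 2) = 2

ord(σ) = 2


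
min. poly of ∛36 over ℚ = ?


∛36 satisfies x³ - 36 = 0, irreducible over ℚ (no rational root; 36 is not a perfect cube)

Minimal polynomial: x³ - 36


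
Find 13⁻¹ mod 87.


Use the extended Euclidean algorithm to write 1 = 13·s + 87·t; then s mod 87 is the inverse.
Euclidean algorithm:
  13 = 0·87 + 13
  87 = 6·13 + 9
  13 = 1·9 + 4
  9 = 2·4 + 1
  4 = 4·1 + 0
gcd(13,87) = 1
Back-substitution gives: 13·(-20) + 87·(3) = 1
So 13⁻¹ ≡ -20 ≡ 67 (mod 87)
Check: 13 × 67 = 871 ≡ 1 (mod 87) ✓

13⁻¹ ≡ 67 (mod 87)


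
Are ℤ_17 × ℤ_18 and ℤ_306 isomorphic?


Comparing ℤ_17 × ℤ_18 and ℤ_306:
gcd(17,18) = 1, so ℤ_17 × ℤ_18 ≅ ℤ_306 (CRT)

Yes, ℤ_17 × ℤ_18 ≅ ℤ_306


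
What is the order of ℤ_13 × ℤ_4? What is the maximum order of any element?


|ℤ_13 × ℤ_4| = 13 × 4 = 52
Max element order = lcm(13,4) = 52
Cyclic? Yes (gcd=1)

|ℤ_13×ℤ_4| = 52, max element order = 52


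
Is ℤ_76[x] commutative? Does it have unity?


ℤ_76 has zero divisors (2·38 ≡ 0), and these lift to constant zero divisors in ℤ_76[x]; so not an integral domain
Commutative: Yes
Integral domain: No
Has unity: Yes

ℤ_76[x]: Commutative=Yes, Unity=Yes


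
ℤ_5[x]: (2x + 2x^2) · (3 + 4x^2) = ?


Expand and collect like terms; reduce coefficients mod 5:
x^0: 0·3 = 0 ≡ 0 (mod 5)
x^1: 0·0 + 2·3 = 6 ≡ 1 (mod 5)
x^2: 0·4 + 2·0 + 2·3 = 6 ≡ 1 (mod 5)
x^3: 2·4 + 2·0 = 8 ≡ 3 (mod 5)
x^4: 2·4 = 8 ≡ 3 (mod 5)
Result: x + x^2 + 3x^3 + 3x^4

f · g = x + x^2 + 3x^3 + 3x^4


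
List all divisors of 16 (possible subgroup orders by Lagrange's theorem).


Lagrange's theorem: |H| divides |G|
|G| = 16
Divisors of 16: 1, 2, 4, 8, 16

Possible subgroup orders: {1, 2, 4, 8, 16}


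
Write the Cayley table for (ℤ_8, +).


Elements: {0, 1, 2, 3, 4, 5, 6, 7}
Operation: addition mod 8
Entry (a, b) = (a + b) mod 8

Cayley table:
  | 0 | 1 | 2 | 3 | 4 | 5 | 6 | 7
0 | 0 | 1 | 2 | 3 | 4 | 5 | 6 | 7
1 | 1 | 2 | 3 | 4 | 5 | 6 | 7 | 0
2 | 2 | 3 | 4 | 5 | 6 | 7 | 0 | 1
3 | 3 | 4 | 5 | 6 | 7 | 0 | 1 | 2
4 | 4 | 5 | 6 | 7 | 0 | 1 | 2 | 3
5 | 5 | 6 | 7 | 0 | 1 | 2 | 3 | 4
6 | 6 | 7 | 0 | 1 | 2 | 3 | 4 | 5
7 | 7 | 0 | 1 | 2 | 3 | 4 | 5 | 6


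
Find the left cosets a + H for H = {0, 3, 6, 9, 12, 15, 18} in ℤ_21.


H = {0, 3, 6, 9, 12, 15, 18}, |H| = 7
Number of cosets = |G|/|H| = 21/7 = 3
0 + H = {0, 3, 6, 9, 12, 15, 18}
1 + H = {1, 4, 7, 10, 13, 16, 19}
2 + H = {2, 5, 8, 11, 14, 17, 20}

Cosets: 0+H={0,3,6,9,12,15,18}; 1+H={1,4,7,10,13,16,19}; 2+H={2,5,8,11,14,17,20}


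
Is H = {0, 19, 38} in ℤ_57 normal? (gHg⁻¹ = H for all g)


H = {0, 19, 38} in ℤ_57
ℤ_57 is abelian; every subgroup of an abelian group is normal

Yes, normal subgroup


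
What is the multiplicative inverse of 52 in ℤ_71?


Use the extended Euclidean algorithm to write 1 = 52·s + 71·t; then s mod 71 is the inverse.
Euclidean algorithm:
  52 = 0·71 + 52
  71 = 1·52 + 19
  52 = 2·19 + 14
  19 = 1·14 + 5
  14 = 2·5 + 4
  5 = 1·4 + 1
  4 = 4·1 + 0
gcd(52,71) = 1
Back-substitution gives: 52·(-15) + 71·(11) = 1
So 52⁻¹ ≡ -15 ≡ 56 (mod 71)
Check: 52 × 56 = 2912 ≡ 1 (mod 71) ✓

52⁻¹ ≡ 56 (mod 71)


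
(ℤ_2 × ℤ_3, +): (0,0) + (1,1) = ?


Operation: componentwise addition mod (2, 3)
(0,0) + (1,1) = ((a₁+b₁) mod 2, (a₂+b₂) mod 3) with a = (0,0), b = (1,1)

(0,0) + (1,1) = (1,1)


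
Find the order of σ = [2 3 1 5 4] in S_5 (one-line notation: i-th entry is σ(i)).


Cycle decomposition: (1 2 3) (4 5)
Cycle lengths: 3, 2
Order = lcm(3, 2) = 6

ord(σ) = 6


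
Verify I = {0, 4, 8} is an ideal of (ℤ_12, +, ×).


Check ideal conditions for I = {0, 4, 8} in ℤ_12:
(1) I is an additive subgroup? Yes
(2) For r ∈ ℤ_12 and a ∈ I: r·a ∈ I? Yes

Yes, I is an ideal of ℤ_12


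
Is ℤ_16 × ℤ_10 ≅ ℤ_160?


Comparing ℤ_16 × ℤ_10 and ℤ_160:
gcd(16,10) = 2 ≠ 1. Max element order in ℤ_16×ℤ_10 is lcm(16,10) = 80 < 160, so it has no element of order 160

No, ℤ_16 × ℤ_10 ≇ ℤ_160


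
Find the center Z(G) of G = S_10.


Z(G) = {g ∈ G | gx = xg for all x ∈ G}
S_n is non-abelian for n ≥ 3; Z(S_10) is trivial

Z(S_10) = {e}


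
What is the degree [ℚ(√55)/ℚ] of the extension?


√55 has minimal polynomial x² - 55 (irreducible over ℚ since 55 is squarefree)

[ℚ(√55)/ℚ] = 2


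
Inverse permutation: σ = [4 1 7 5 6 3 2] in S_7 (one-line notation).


To find σ⁻¹, swap domain and range:
σ(1) = 4 → σ⁻¹(4) = 1
σ(2) = 1 → σ⁻¹(1) = 2
σ(3) = 7 → σ⁻¹(7) = 3
σ(4) = 5 → σ⁻¹(5) = 4
σ(5) = 6 → σ⁻¹(6) = 5
σ(6) = 3 → σ⁻¹(3) = 6
σ(7) = 2 → σ⁻¹(2) = 7

σ⁻¹ = [2 7 6 1 4 5 3]


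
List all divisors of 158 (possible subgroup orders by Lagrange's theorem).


Lagrange's theorem: |H| divides |G|
|G| = 158
Divisors of 158: 1, 2, 79, 158

Possible subgroup orders: {1, 2, 79, 158}


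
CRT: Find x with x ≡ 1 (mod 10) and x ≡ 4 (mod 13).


m₁ = 10, m₂ = 13, gcd = 1, so CRT applies. M = m₁·m₂ = 130
Let M₁ = M/m₁ = 13, M₂ = M/m₂ = 10
Find y₁ ≡ M₁⁻¹ (mod m₁): 13⁻¹ ≡ 7 (mod 10)
Find y₂ ≡ M₂⁻¹ (mod m₂): 10⁻¹ ≡ 4 (mod 13)
x = a₁·M₁·y₁ + a₂·M₂·y₂ = 1·13·7 + 4·10·4 = 251
Reduce mod 130: x ≡ 121
Check: 121 mod 10 = 1 ✓, 121 mod 13 = 4 ✓

x ≡ 121 (mod 130)


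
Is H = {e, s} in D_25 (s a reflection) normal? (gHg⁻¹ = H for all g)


H = {e, s} in D_25 (s a reflection)
r·s·r⁻¹ = sr⁻² ≠ s for n ≥ 3, so {e, s} is not closed under conjugation

No, not a normal subgroup


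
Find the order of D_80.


|D_n| = 2n (n rotations and n reflections)
|D_80| = 2×80 = 160

|D_80| = 160


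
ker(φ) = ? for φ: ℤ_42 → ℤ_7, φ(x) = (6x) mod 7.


Kernel = preimage of identity
ker(φ) = {x ∈ ℤ_42 : 6x ≡ 0 (mod 7)}. Since 7 | 42, φ is well-defined. The kernel is the cyclic subgroup ⟨7⟩ of ℤ_42 (order 6), i.e. {0, 7, 14, 21, 28, 35}

ker(φ) = {0, 7, 14, 21, 28, 35}


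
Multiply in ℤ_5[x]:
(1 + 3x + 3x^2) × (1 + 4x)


Expand and collect like terms; reduce coefficients mod 5:
x^0: 1·1 = 1 ≡ 1 (mod 5)
x^1: 1·4 + 3·1 = 7 ≡ 2 (mod 5)
x^2: 3·4 + 3·1 = 15 ≡ 0 (mod 5)
x^3: 3·4 = 12 ≡ 2 (mod 5)
Result: 1 + 2x + 2x^3

f · g = 1 + 2x + 2x^3


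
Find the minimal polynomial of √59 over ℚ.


√59 satisfies x² - 59 = 0, irreducible over ℚ since 59 is squarefree

Minimal polynomial: x² - 59


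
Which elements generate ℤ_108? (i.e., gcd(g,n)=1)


g generates ℤ_n iff gcd(g,n) = 1
Prime factors of 108: 2, 3
Generators are g ∈ {1,...,107} not divisible by any of these primes.
Generators: {1, 5, 7, 11, 13, 17, 19, 23, 25, 29, 31, 35, 37, 41, 43, 47, 49, 53, 55, 59, 61, 65, 67, 71, 73, 77, 79, 83, 85, 89, 91, 95, 97, 101, 103, 107}
Number of generators = φ(108) = 36

Generators of ℤ_108 = {1, 5, 7, 11, 13, 17, 19, 23, 25, 29, 31, 35, 37, 41, 43, 47, 49, 53, 55, 59, 61, 65, 67, 71, 73, 77, 79, 83, 85, 89, 91, 95, 97, 101, 103, 107}


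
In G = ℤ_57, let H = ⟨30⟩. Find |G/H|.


|⟨30⟩| = n / gcd(30, 57) = 57 / 3 = 19
H is normal (ℤ_57 is abelian).
|G/H| = |G| / |H| = 57 / 19 = 3

|G/H| = 3


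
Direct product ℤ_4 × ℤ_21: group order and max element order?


|ℤ_4 × ℤ_21| = 4 × 21 = 84
Max element order = lcm(4,21) = 84
Cyclic? Yes (gcd=1)

|ℤ_4×ℤ_21| = 84, max element order = 84


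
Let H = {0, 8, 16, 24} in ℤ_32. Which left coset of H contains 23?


23 + H = {23 + h (mod 32) : h ∈ H}
23+0=23, 23+8=31, 23+16=7, 23+24=15
23 + H = {7, 15, 23, 31} = 7 + H

23 + H = {7, 15, 23, 31}


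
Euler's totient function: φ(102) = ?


Factor n: 102 = 2 × 3 × 17
φ(n) = n · ∏(1 - 1/p) over distinct primes p | n
φ(102) = 102 · (1 - 1/2) · (1 - 1/3) · (1 - 1/17) = 32

φ(102) = 32


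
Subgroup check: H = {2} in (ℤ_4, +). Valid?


Subgroup test for H = {2} in (ℤ_4, +):
(1) 0 ∈ H? No
(2) Closure: for all a,b ∈ H, (a+b) mod 4 ∈ H? No  [counterexample: 2 + 2 = 0 ∉ H]
(3) Inverses: for all a ∈ H, -a mod 4 ∈ H? Yes

No, H is not a subgroup of ℤ_4


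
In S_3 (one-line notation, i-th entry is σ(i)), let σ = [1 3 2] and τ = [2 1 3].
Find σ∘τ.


σ∘τ: apply τ first, then σ
1 →τ 2 →σ 3
2 →τ 1 →σ 1
3 →τ 3 →σ 2

σ∘τ = [3 1 2]


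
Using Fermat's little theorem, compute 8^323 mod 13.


Fermat's little theorem: if p is prime and gcd(a,p)=1, then a^(p-1) ≡ 1 (mod p)
p = 13 is prime, gcd(8,13) = 1
Reduce exponent: 323 mod 12 = 11
So 8^323 ≡ 8^11 (mod 13)
8^11 mod 13 = 5

8^323 ≡ 5 (mod 13)


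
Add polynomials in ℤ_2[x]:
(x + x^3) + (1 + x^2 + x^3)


Add coefficients mod 2:
x^0: 0 + 1 = 1 (mod 2)
x^1: 1 + 0 = 1 (mod 2)
x^2: 0 + 1 = 1 (mod 2)
x^3: 1 + 1 = 0 (mod 2)
Result: 1 + x + x^2

f + g = 1 + x + x^2


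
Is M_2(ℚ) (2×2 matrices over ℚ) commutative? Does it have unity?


Matrix multiplication is non-commutative for n ≥ 2; the identity matrix I is the unity; singular matrices give zero divisors, so not an integral domain
Commutative: No
Integral domain: No
Has unity: Yes

M_2(ℚ) (2×2 matrices over ℚ): Commutative=No, Unity=Yes


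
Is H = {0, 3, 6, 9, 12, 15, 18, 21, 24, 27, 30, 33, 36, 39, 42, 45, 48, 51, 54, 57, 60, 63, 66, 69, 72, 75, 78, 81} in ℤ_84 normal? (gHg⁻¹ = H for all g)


H = {0, 3, 6, 9, 12, 15, 18, 21, 24, 27, 30, 33, 36, 39, 42, 45, 48, 51, 54, 57, 60, 63, 66, 69, 72, 75, 78, 81} in ℤ_84
ℤ_84 is abelian; every subgroup of an abelian group is normal

Yes, normal subgroup


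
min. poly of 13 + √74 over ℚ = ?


Let α = 13 + √74. Then α - 13 = √74, so (α - 13)² = 74, giving α² - 26α + 95 = 0. Degree 2 and α ∉ ℚ, so this is the minimal polynomial.

Minimal polynomial: x² - 26x + 95


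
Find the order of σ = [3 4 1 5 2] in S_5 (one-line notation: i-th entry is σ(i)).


Cycle decomposition: (1 3) (2 4 5)
Cycle lengths: 2, 3
Order = lcm(2, 3) = 6

ord(σ) = 6


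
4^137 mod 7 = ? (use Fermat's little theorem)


Fermat's little theorem: if p is prime and gcd(a,p)=1, then a^(p-1) ≡ 1 (mod p)
p = 7 is prime, gcd(4,7) = 1
Reduce exponent: 137 mod 6 = 5
So 4^137 ≡ 4^5 (mod 7)
4^5 mod 7 = 2

4^137 ≡ 2 (mod 7)


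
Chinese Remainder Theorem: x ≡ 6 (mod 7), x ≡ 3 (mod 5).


m₁ = 7, m₂ = 5, gcd = 1, so CRT applies. M = m₁·m₂ = 35
Let M₁ = M/m₁ = 5, M₂ = M/m₂ = 7
Find y₁ ≡ M₁⁻¹ (mod m₁): 5⁻¹ ≡ 3 (mod 7)
Find y₂ ≡ M₂⁻¹ (mod m₂): 7⁻¹ ≡ 3 (mod 5)
x = a₁·M₁·y₁ + a₂·M₂·y₂ = 6·5·3 + 3·7·3 = 153
Reduce mod 35: x ≡ 13
Check: 13 mod 7 = 6 ✓, 13 mod 5 = 3 ✓

x ≡ 13 (mod 35)


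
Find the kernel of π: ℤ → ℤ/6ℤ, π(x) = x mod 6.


Kernel = preimage of identity
ker(π) = multiples of 6 = 6ℤ

ker(π) = 6ℤ


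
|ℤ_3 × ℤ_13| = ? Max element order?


|ℤ_3 × ℤ_13| = 3 × 13 = 39
Max element order = lcm(3,13) = 39
Cyclic? Yes (gcd=1)

|ℤ_3×ℤ_13| = 39, max element order = 39


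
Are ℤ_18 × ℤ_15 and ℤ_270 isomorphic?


Comparing ℤ_18 × ℤ_15 and ℤ_270:
gcd(18,15) = 3 ≠ 1. Max element order in ℤ_18×ℤ_15 is lcm(18,15) = 90 < 270, so it has no element of order 270

No, ℤ_18 × ℤ_15 ≇ ℤ_270


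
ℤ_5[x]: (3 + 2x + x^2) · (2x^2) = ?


Expand and collect like terms; reduce coefficients mod 5:
x^0: 3·0 = 0 ≡ 0 (mod 5)
x^1: 3·0 + 2·0 = 0 ≡ 0 (mod 5)
x^2: 3·2 + 2·0 + 1·0 = 6 ≡ 1 (mod 5)
x^3: 2·2 + 1·0 = 4 ≡ 4 (mod 5)
x^4: 1·2 = 2 ≡ 2 (mod 5)
Result: x^2 + 4x^3 + 2x^4

f · g = x^2 + 4x^3 + 2x^4


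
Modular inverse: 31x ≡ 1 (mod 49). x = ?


Use the extended Euclidean algorithm to write 1 = 31·s + 49·t; then s mod 49 is the inverse.
Euclidean algorithm:
  31 = 0·49 + 31
  49 = 1·31 + 18
  31 = 1·18 + 13
  18 = 1·13 + 5
  13 = 2·5 + 3
  5 = 1·3 + 2
  3 = 1·2 + 1
  2 = 2·1 + 0
gcd(31,49) = 1
Back-substitution gives: 31·(19) + 49·(-12) = 1
So 31⁻¹ ≡ 19 ≡ 19 (mod 49)
Check: 31 × 19 = 589 ≡ 1 (mod 49) ✓

31⁻¹ ≡ 19 (mod 49)


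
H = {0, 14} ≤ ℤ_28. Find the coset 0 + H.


0 + H = {0 + h (mod 28) : h ∈ H}
0+0=0, 0+14=14

0 + H = {0, 14}


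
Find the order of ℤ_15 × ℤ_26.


|A × B| = |A| · |B|
|ℤ_15 × ℤ_26| = 15 × 26 = 390

|ℤ_15 × ℤ_26| = 390


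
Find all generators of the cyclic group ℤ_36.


g generates ℤ_n iff gcd(g,n) = 1
Prime factors of 36: 2, 3
Generators are g ∈ {1,...,35} not divisible by any of these primes.
Generators: {1, 5, 7, 11, 13, 17, 19, 23, 25, 29, 31, 35}
Number of generators = φ(36) = 12

Generators of ℤ_36 = {1, 5, 7, 11, 13, 17, 19, 23, 25, 29, 31, 35}


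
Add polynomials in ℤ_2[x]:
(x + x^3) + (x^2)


Add coefficients mod 2:
x^0: 0 + 0 = 0 (mod 2)
x^1: 1 + 0 = 1 (mod 2)
x^2: 0 + 1 = 1 (mod 2)
x^3: 1 + 0 = 1 (mod 2)
Result: x + x^2 + x^3

f + g = x + x^2 + x^3


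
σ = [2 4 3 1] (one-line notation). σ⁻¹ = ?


To find σ⁻¹, swap domain and range:
σ(1) = 2 → σ⁻¹(2) = 1
σ(2) = 4 → σ⁻¹(4) = 2
σ(3) = 3 → σ⁻¹(3) = 3
σ(4) = 1 → σ⁻¹(1) = 4

σ⁻¹ = [4 1 3 2]


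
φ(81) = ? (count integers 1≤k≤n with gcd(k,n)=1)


Factor n: 81 = 3^4
φ(n) = n · ∏(1 - 1/p) over distinct primes p | n
φ(81) = 81 · (1 - 1/3) = 54

φ(81) = 54


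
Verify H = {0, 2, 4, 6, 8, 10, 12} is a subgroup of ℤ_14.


Subgroup test for H = {0, 2, 4, 6, 8, 10, 12} in (ℤ_14, +):
(1) 0 ∈ H? Yes
(2) Closure: for all a,b ∈ H, (a+b) mod 14 ∈ H? Yes
(3) Inverses: for all a ∈ H, -a mod 14 ∈ H? Yes

Yes, H is a subgroup of ℤ_14


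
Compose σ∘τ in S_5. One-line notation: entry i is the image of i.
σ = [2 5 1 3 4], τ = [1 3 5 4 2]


σ∘τ: apply τ first, then σ
1 →τ 1 →σ 2
2 →τ 3 →σ 1
3 →τ 5 →σ 4
4 →τ 4 →σ 3
5 →τ 2 →σ 5

σ∘τ = [2 1 4 3 5]


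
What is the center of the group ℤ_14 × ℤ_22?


Z(G) = {g ∈ G | gx = xg for all x ∈ G}
Direct product of abelian groups is abelian, so Z(G) = G

Z(ℤ_14 × ℤ_22) = ℤ_14 × ℤ_22


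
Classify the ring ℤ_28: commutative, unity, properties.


ℤ_28 is a commutative ring with unity 1; 28 = 2×14 is composite, so 2·14 ≡ 0 gives zero divisors (not an integral domain)
Commutative: Yes
Integral domain: No
Has unity: Yes

ℤ_28: Commutative=Yes, Unity=Yes


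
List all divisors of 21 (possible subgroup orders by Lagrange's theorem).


Lagrange's theorem: |H| divides |G|
|G| = 21
Divisors of 21: 1, 3, 7, 21

Possible subgroup orders: {1, 3, 7, 21}


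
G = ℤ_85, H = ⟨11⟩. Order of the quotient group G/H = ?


|⟨11⟩| = n / gcd(11, 85) = 85 / 1 = 85
H is normal (ℤ_85 is abelian).
|G/H| = |G| / |H| = 85 / 85 = 1

|G/H| = 1


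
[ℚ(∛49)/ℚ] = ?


∛49 has minimal polynomial x³ - 49 (irreducible over ℚ since 49 is not a perfect cube)

[ℚ(∛49)/ℚ] = 3


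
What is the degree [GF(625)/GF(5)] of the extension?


GF(625) = GF(5^4), so the extension degree is 4

[GF(625)/GF(5)] = 4


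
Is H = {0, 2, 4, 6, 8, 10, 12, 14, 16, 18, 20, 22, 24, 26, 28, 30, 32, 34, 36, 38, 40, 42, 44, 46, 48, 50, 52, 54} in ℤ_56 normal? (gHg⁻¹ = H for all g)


H = {0, 2, 4, 6, 8, 10, 12, 14, 16, 18, 20, 22, 24, 26, 28, 30, 32, 34, 36, 38, 40, 42, 44, 46, 48, 50, 52, 54} in ℤ_56
ℤ_56 is abelian; every subgroup of an abelian group is normal

Yes, normal subgroup


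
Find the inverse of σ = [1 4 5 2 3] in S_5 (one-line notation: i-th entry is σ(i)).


To find σ⁻¹, swap domain and range:
σ(1) = 1 → σ⁻¹(1) = 1
σ(2) = 4 → σ⁻¹(4) = 2
σ(3) = 5 → σ⁻¹(5) = 3
σ(4) = 2 → σ⁻¹(2) = 4
σ(5) = 3 → σ⁻¹(3) = 5

σ⁻¹ = [1 4 5 2 3]


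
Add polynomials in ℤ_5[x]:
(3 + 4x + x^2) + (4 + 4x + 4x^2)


Add coefficients mod 5:
x^0: 3 + 4 = 2 (mod 5)
x^1: 4 + 4 = 3 (mod 5)
x^2: 1 + 4 = 0 (mod 5)
Result: 2 + 3x

f + g = 2 + 3x


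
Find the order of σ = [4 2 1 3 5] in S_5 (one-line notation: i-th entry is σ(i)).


Cycle decomposition: (1 4 3)
Cycle lengths: 3
Order = lcm(3) = 3

ord(σ) = 3


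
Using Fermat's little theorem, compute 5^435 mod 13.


Fermat's little theorem: if p is prime and gcd(a,p)=1, then a^(p-1) ≡ 1 (mod p)
p = 13 is prime, gcd(5,13) = 1
Reduce exponent: 435 mod 12 = 3
So 5^435 ≡ 5^3 (mod 13)
5^3 mod 13 = 8

5^435 ≡ 8 (mod 13)


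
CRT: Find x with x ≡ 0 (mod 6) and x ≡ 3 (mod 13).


m₁ = 6, m₂ = 13, gcd = 1, so CRT applies. M = m₁·m₂ = 78
Let M₁ = M/m₁ = 13, M₂ = M/m₂ = 6
Find y₁ ≡ M₁⁻¹ (mod m₁): 13⁻¹ ≡ 1 (mod 6)
Find y₂ ≡ M₂⁻¹ (mod m₂): 6⁻¹ ≡ 11 (mod 13)
x = a₁·M₁·y₁ + a₂·M₂·y₂ = 0·13·1 + 3·6·11 = 198
Reduce mod 78: x ≡ 42
Check: 42 mod 6 = 0 ✓, 42 mod 13 = 3 ✓

x ≡ 42 (mod 78)


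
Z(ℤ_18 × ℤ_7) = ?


Z(G) = {g ∈ G | gx = xg for all x ∈ G}
Direct product of abelian groups is abelian, so Z(G) = G

Z(ℤ_18 × ℤ_7) = ℤ_18 × ℤ_7


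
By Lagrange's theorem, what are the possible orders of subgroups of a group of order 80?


Lagrange's theorem: |H| divides |G|
|G| = 80
Divisors of 80: 1, 2, 4, 5, 8, 10, 16, 20, 40, 80

Possible subgroup orders: {1, 2, 4, 5, 8, 10, 16, 20, 40, 80}


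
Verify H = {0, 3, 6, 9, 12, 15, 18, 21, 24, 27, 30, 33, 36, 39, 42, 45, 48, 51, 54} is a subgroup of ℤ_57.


Subgroup test for H = {0, 3, 6, 9, 12, 15, 18, 21, 24, 27, 30, 33, 36, 39, 42, 45, 48, 51, 54} in (ℤ_57, +):
(1) 0 ∈ H? Yes
(2) Closure: for all a,b ∈ H, (a+b) mod 57 ∈ H? Yes
(3) Inverses: for all a ∈ H, -a mod 57 ∈ H? Yes

Yes, H is a subgroup of ℤ_57


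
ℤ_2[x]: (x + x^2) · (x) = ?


Expand and collect like terms; reduce coefficients mod 2:
x^0: 0·0 = 0 ≡ 0 (mod 2)
x^1: 0·1 + 1·0 = 0 ≡ 0 (mod 2)
x^2: 1·1 + 1·0 = 1 ≡ 1 (mod 2)
x^3: 1·1 = 1 ≡ 1 (mod 2)
Result: x^2 + x^3

f · g = x^2 + x^3


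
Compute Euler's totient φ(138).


Factor n: 138 = 2 × 3 × 23
φ(n) = n · ∏(1 - 1/p) over distinct primes p | n
φ(138) = 138 · (1 - 1/2) · (1 - 1/3) · (1 - 1/23) = 44

φ(138) = 44


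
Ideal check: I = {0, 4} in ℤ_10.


Check ideal conditions for I = {0, 4} in ℤ_10:
(1) I is an additive subgroup? No
(2) For r ∈ ℤ_10 and a ∈ I: r·a ∈ I? No  [counterexample: r=2, a=4, r·a mod 10 = 8 ∉ I]

No, I is not an ideal of ℤ_10


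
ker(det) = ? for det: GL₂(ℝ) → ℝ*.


Kernel = preimage of identity
ker(det) = {A | det(A) = 1} = SL₂(ℝ)

ker(det) = SL₂(ℝ)


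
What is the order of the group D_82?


|D_n| = 2n (n rotations and n reflections)
|D_82| = 2×82 = 164

|D_82| = 164


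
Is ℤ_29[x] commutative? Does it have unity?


ℤ_29 is a field (n prime), so ℤ_29[x] is a commutative integral domain with unity
Commutative: Yes
Integral domain: Yes
Has unity: Yes

ℤ_29[x]: Commutative=Yes, Unity=Yes


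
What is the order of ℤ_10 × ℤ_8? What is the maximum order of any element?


|ℤ_10 × ℤ_8| = 10 × 8 = 80
Max element order = lcm(10,8) = 40
Cyclic? No (gcd=2)

|ℤ_10×ℤ_8| = 80, max element order = 40


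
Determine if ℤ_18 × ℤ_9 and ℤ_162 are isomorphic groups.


Comparing ℤ_18 × ℤ_9 and ℤ_162:
gcd(18,9) = 9 ≠ 1. Max element order in ℤ_18×ℤ_9 is lcm(18,9) = 18 < 162, so it has no element of order 162

No, ℤ_18 × ℤ_9 ≇ ℤ_162


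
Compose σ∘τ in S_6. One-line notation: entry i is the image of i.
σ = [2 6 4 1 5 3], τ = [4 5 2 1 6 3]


σ∘τ: apply τ first, then σ
1 →τ 4 →σ 1
2 →τ 5 →σ 5
3 →τ 2 →σ 6
4 →τ 1 →σ 2
5 →τ 6 →σ 3
6 →τ 3 →σ 4

σ∘τ = [1 5 6 2 3 4]


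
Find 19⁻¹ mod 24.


Use the extended Euclidean algorithm to write 1 = 19·s + 24·t; then s mod 24 is the inverse.
Euclidean algorithm:
  19 = 0·24 + 19
  24 = 1·19 + 5
  19 = 3·5 + 4
  5 = 1·4 + 1
  4 = 4·1 + 0
gcd(19,24) = 1
Back-substitution gives: 19·(-5) + 24·(4) = 1
So 19⁻¹ ≡ -5 ≡ 19 (mod 24)
Check: 19 × 19 = 361 ≡ 1 (mod 24) ✓

19⁻¹ ≡ 19 (mod 24)


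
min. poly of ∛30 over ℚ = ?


∛30 satisfies x³ - 30 = 0, irreducible over ℚ (no rational root; 30 is not a perfect cube)

Minimal polynomial: x³ - 30


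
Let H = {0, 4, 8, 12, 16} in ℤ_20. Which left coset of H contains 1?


1 + H = {1 + h (mod 20) : h ∈ H}
1+0=1, 1+4=5, 1+8=9, 1+12=13, 1+16=17

1 + H = {1, 5, 9, 13, 17}


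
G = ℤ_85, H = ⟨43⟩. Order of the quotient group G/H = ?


|⟨43⟩| = n / gcd(43, 85) = 85 / 1 = 85
H is normal (ℤ_85 is abelian).
|G/H| = |G| / |H| = 85 / 85 = 1

|G/H| = 1


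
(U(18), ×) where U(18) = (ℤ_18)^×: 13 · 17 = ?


Operation: multiplication mod 18
13 · 17 = (a × b) mod 18 with a = 13, b = 17

13 · 17 = 5


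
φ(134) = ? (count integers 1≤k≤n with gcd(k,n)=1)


Factor n: 134 = 2 × 67
φ(n) = n · ∏(1 - 1/p) over distinct primes p | n
φ(134) = 134 · (1 - 1/2) · (1 - 1/67) = 66

φ(134) = 66


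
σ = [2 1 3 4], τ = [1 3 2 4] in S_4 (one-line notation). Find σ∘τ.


σ∘τ: apply τ first, then σ
1 →τ 1 →σ 2
2 →τ 3 →σ 3
3 →τ 2 →σ 1
4 →τ 4 →σ 4

σ∘τ = [2 3 1 4]


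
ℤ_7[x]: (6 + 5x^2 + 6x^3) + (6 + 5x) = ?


Add coefficients mod 7:
x^0: 6 + 6 = 5 (mod 7)
x^1: 0 + 5 = 5 (mod 7)
x^2: 5 + 0 = 5 (mod 7)
x^3: 6 + 0 = 6 (mod 7)
Result: 5 + 5x + 5x^2 + 6x^3

f + g = 5 + 5x + 5x^2 + 6x^3


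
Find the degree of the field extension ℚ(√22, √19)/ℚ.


[ℚ(√22,√19):ℚ] = [ℚ(√22,√19):ℚ(√22)]·[ℚ(√22):ℚ] = 2·2 = 4

[ℚ(√22, √19)/ℚ] = 4


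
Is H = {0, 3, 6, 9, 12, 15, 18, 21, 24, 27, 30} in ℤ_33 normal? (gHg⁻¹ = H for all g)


H = {0, 3, 6, 9, 12, 15, 18, 21, 24, 27, 30} in ℤ_33
ℤ_33 is abelian; every subgroup of an abelian group is normal

Yes, normal subgroup


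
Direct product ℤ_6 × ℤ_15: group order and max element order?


|ℤ_6 × ℤ_15| = 6 × 15 = 90
Max element order = lcm(6,15) = 30
Cyclic? No (gcd=3)

|ℤ_6×ℤ_15| = 90, max element order = 30


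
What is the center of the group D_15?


Z(G) = {g ∈ G | gx = xg for all x ∈ G}
For odd n, Z(D_n) = {e}: no nontrivial rotation commutes with all reflections

Z(D_15) = {e}


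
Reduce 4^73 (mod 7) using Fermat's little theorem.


Fermat's little theorem: if p is prime and gcd(a,p)=1, then a^(p-1) ≡ 1 (mod p)
p = 7 is prime, gcd(4,7) = 1
Reduce exponent: 73 mod 6 = 1
So 4^73 ≡ 4^1 (mod 7)
4^1 mod 7 = 4

4^73 ≡ 4 (mod 7)


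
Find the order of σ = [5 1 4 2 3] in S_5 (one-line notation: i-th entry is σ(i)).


Cycle decomposition: (1 5 3 4 2)
Cycle lengths: 5
Order = lcm(5) = 5

ord(σ) = 5


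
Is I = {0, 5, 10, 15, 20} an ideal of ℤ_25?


Check ideal conditions for I = {0, 5, 10, 15, 20} in ℤ_25:
(1) I is an additive subgroup? Yes
(2) For r ∈ ℤ_25 and a ∈ I: r·a ∈ I? Yes

Yes, I is an ideal of ℤ_25


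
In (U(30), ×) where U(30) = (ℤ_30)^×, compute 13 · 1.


Operation: multiplication mod 30
13 · 1 = (a × b) mod 30 with a = 13, b = 1

13 · 1 = 13


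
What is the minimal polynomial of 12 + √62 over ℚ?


Let α = 12 + √62. Then α - 12 = √62, so (α - 12)² = 62, giving α² - 24α + 82 = 0. Degree 2 and α ∉ ℚ, so this is the minimal polynomial.

Minimal polynomial: x² - 24x + 82


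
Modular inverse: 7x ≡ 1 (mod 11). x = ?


Use the extended Euclidean algorithm to write 1 = 7·s + 11·t; then s mod 11 is the inverse.
Euclidean algorithm:
  7 = 0·11 + 7
  11 = 1·7 + 4
  7 = 1·4 + 3
  4 = 1·3 + 1
  3 = 3·1 + 0
gcd(7,11) = 1
Back-substitution gives: 7·(-3) + 11·(2) = 1
So 7⁻¹ ≡ -3 ≡ 8 (mod 11)
Check: 7 × 8 = 56 ≡ 1 (mod 11) ✓

7⁻¹ ≡ 8 (mod 11)


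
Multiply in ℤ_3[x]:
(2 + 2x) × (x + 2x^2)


Expand and collect like terms; reduce coefficients mod 3:
x^0: 2·0 = 0 ≡ 0 (mod 3)
x^1: 2·1 + 2·0 = 2 ≡ 2 (mod 3)
x^2: 2·2 + 2·1 = 6 ≡ 0 (mod 3)
x^3: 2·2 = 4 ≡ 1 (mod 3)
Result: 2x + x^3

f · g = 2x + x^3


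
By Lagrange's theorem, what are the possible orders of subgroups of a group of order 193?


Lagrange's theorem: |H| divides |G|
|G| = 193
Divisors of 193: 1, 193

Possible subgroup orders: {1, 193}


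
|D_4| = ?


|D_n| = 2n (n rotations and n reflections)
|D_4| = 2×4 = 8

|D_4| = 8


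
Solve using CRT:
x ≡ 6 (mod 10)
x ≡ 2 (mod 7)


m₁ = 10, m₂ = 7, gcd = 1, so CRT applies. M = m₁·m₂ = 70
Let M₁ = M/m₁ = 7, M₂ = M/m₂ = 10
Find y₁ ≡ M₁⁻¹ (mod m₁): 7⁻¹ ≡ 3 (mod 10)
Find y₂ ≡ M₂⁻¹ (mod m₂): 10⁻¹ ≡ 5 (mod 7)
x = a₁·M₁·y₁ + a₂·M₂·y₂ = 6·7·3 + 2·10·5 = 226
Reduce mod 70: x ≡ 16
Check: 16 mod 10 = 6 ✓, 16 mod 7 = 2 ✓

x ≡ 16 (mod 70)


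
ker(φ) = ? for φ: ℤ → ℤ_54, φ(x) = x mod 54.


Kernel = preimage of identity
ker(φ) = {x ∈ ℤ : x ≡ 0 (mod 54)} = 54ℤ = {0, ±54, ±108, ...}

ker(φ) = 54ℤ


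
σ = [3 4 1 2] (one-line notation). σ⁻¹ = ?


To find σ⁻¹, swap domain and range:
σ(1) = 3 → σ⁻¹(3) = 1
σ(2) = 4 → σ⁻¹(4) = 2
σ(3) = 1 → σ⁻¹(1) = 3
σ(4) = 2 → σ⁻¹(2) = 4

σ⁻¹ = [3 4 1 2]


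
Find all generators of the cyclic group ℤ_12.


g generates ℤ_n iff gcd(g,n) = 1
Checking each g ∈ {1,...,11}:
gcd(1,12) = 1
gcd(2,12) = 2
gcd(3,12) = 3
gcd(4,12) = 4
gcd(5,12) = 1
gcd(6,12) = 6
gcd(7,12) = 1
gcd(8,12) = 4
gcd(9,12) = 3
gcd(10,12) = 2
gcd(11,12) = 1
Generators: {1, 5, 7, 11}
Number of generators = φ(12) = 4

Generators of ℤ_12 = {1, 5, 7, 11}


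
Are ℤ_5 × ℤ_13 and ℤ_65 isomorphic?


Comparing ℤ_5 × ℤ_13 and ℤ_65:
gcd(5,13) = 1, so ℤ_5 × ℤ_13 ≅ ℤ_65 (CRT)

Yes, ℤ_5 × ℤ_13 ≅ ℤ_65


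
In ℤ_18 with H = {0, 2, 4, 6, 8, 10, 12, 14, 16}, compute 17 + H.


17 + H = {17 + h (mod 18) : h ∈ H}
17+0=17, 17+2=1, 17+4=3, 17+6=5, 17+8=7, 17+10=9, 17+12=11, 17+14=13, 17+16=15
17 + H = {1, 3, 5, 7, 9, 11, 13, 15, 17} = 1 + H

17 + H = {1, 3, 5, 7, 9, 11, 13, 15, 17}


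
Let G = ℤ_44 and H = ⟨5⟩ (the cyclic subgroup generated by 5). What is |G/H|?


|⟨5⟩| = n / gcd(5, 44) = 44 / 1 = 44
H is normal (ℤ_44 is abelian).
|G/H| = |G| / |H| = 44 / 44 = 1

|G/H| = 1


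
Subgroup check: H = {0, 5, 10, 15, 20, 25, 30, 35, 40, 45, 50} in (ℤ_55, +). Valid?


Subgroup test for H = {0, 5, 10, 15, 20, 25, 30, 35, 40, 45, 50} in (ℤ_55, +):
(1) 0 ∈ H? Yes
(2) Closure: for all a,b ∈ H, (a+b) mod 55 ∈ H? Yes
(3) Inverses: for all a ∈ H, -a mod 55 ∈ H? Yes

Yes, H is a subgroup of ℤ_55


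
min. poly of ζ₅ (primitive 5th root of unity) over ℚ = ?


ζ₅ is a root of Φ₅(x) = x⁴ + x³ + x² + x + 1, irreducible over ℚ

Minimal polynomial: x⁴ + x³ + x² + x + 1


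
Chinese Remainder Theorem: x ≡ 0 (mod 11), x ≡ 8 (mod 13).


m₁ = 11, m₂ = 13, gcd = 1, so CRT applies. M = m₁·m₂ = 143
Let M₁ = M/m₁ = 13, M₂ = M/m₂ = 11
Find y₁ ≡ M₁⁻¹ (mod m₁): 13⁻¹ ≡ 6 (mod 11)
Find y₂ ≡ M₂⁻¹ (mod m₂): 11⁻¹ ≡ 6 (mod 13)
x = a₁·M₁·y₁ + a₂·M₂·y₂ = 0·13·6 + 8·11·6 = 528
Reduce mod 143: x ≡ 99
Check: 99 mod 11 = 0 ✓, 99 mod 13 = 8 ✓

x ≡ 99 (mod 143)


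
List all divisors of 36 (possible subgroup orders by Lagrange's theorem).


Lagrange's theorem: |H| divides |G|
|G| = 36
Divisors of 36: 1, 2, 3, 4, 6, 9, 12, 18, 36

Possible subgroup orders: {1, 2, 3, 4, 6, 9, 12, 18, 36}


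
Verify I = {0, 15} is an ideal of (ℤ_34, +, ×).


Check ideal conditions for I = {0, 15} in ℤ_34:
(1) I is an additive subgroup? No
(2) For r ∈ ℤ_34 and a ∈ I: r·a ∈ I? No  [counterexample: r=2, a=15, r·a mod 34 = 30 ∉ I]

No, I is not an ideal of ℤ_34


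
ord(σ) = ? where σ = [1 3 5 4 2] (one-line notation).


Cycle decomposition: (2 3 5)
Cycle lengths: 3
Order = lcm(3) = 3

ord(σ) = 3


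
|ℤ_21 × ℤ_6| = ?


|A × B| = |A| · |B|
|ℤ_21 × ℤ_6| = 21 × 6 = 126

|ℤ_21 × ℤ_6| = 126


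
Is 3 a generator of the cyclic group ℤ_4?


g generates ℤ_n iff gcd(g, n) = 1
gcd(3, 4) = 1
Since gcd = 1, 3 is a generator.

Yes, 3 generates ℤ_4


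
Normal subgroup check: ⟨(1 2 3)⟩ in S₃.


H = ⟨(1 2 3)⟩ in S₃
⟨(1 2 3)⟩ has order 3 and index 2 in S₃; index-2 subgroups are normal

Yes, normal subgroup


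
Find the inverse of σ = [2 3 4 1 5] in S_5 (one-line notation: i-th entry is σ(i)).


To find σ⁻¹, swap domain and range:
σ(1) = 2 → σ⁻¹(2) = 1
σ(2) = 3 → σ⁻¹(3) = 2
σ(3) = 4 → σ⁻¹(4) = 3
σ(4) = 1 → σ⁻¹(1) = 4
σ(5) = 5 → σ⁻¹(5) = 5

σ⁻¹ = [4 1 2 3 5]


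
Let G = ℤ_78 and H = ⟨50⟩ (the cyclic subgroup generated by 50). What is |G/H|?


|⟨50⟩| = n / gcd(50, 78) = 78 / 2 = 39
H is normal (ℤ_78 is abelian).
|G/H| = |G| / |H| = 78 / 39 = 2

|G/H| = 2


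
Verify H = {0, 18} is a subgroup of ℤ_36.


Subgroup test for H = {0, 18} in (ℤ_36, +):
(1) 0 ∈ H? Yes
(2) Closure: for all a,b ∈ H, (a+b) mod 36 ∈ H? Yes
(3) Inverses: for all a ∈ H, -a mod 36 ∈ H? Yes

Yes, H is a subgroup of ℤ_36


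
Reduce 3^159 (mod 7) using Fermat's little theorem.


Fermat's little theorem: if p is prime and gcd(a,p)=1, then a^(p-1) ≡ 1 (mod p)
p = 7 is prime, gcd(3,7) = 1
Reduce exponent: 159 mod 6 = 3
So 3^159 ≡ 3^3 (mod 7)
3^3 mod 7 = 6

3^159 ≡ 6 (mod 7)


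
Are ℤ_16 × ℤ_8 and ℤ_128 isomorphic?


Comparing ℤ_16 × ℤ_8 and ℤ_128:
gcd(16,8) = 8 ≠ 1. Max element order in ℤ_16×ℤ_8 is lcm(16,8) = 16 < 128, so it has no element of order 128

No, ℤ_16 × ℤ_8 ≇ ℤ_128


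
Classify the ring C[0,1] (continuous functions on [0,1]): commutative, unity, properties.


pointwise +,× is commutative with unity (constant 1); but bump functions with disjoint support multiply to 0 — zero divisors, so not an integral domain
Commutative: Yes
Integral domain: No
Has unity: Yes

C[0,1] (continuous functions on [0,1]): Commutative=Yes, Unity=Yes


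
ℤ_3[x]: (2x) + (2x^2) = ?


Add coefficients mod 3:
x^0: 0 + 0 = 0 (mod 3)
x^1: 2 + 0 = 2 (mod 3)
x^2: 0 + 2 = 2 (mod 3)
Result: 2x + 2x^2

f + g = 2x + 2x^2


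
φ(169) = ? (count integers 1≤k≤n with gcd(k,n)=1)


Factor n: 169 = 13^2
φ(n) = n · ∏(1 - 1/p) over distinct primes p | n
φ(169) = 169 · (1 - 1/13) = 156

φ(169) = 156


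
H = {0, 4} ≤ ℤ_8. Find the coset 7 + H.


7 + H = {7 + h (mod 8) : h ∈ H}
7+0=7, 7+4=3
7 + H = {3, 7} = 3 + H

7 + H = {3, 7}


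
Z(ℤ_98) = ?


Z(G) = {g ∈ G | gx = xg for all x ∈ G}
ℤ_98 is abelian, so Z(G) = G

Z(ℤ_98) = ℤ_98


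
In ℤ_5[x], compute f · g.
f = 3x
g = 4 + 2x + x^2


Expand and collect like terms; reduce coefficients mod 5:
x^0: 0·4 = 0 ≡ 0 (mod 5)
x^1: 0·2 + 3·4 = 12 ≡ 2 (mod 5)
x^2: 0·1 + 3·2 = 6 ≡ 1 (mod 5)
x^3: 3·1 = 3 ≡ 3 (mod 5)
Result: 2x + x^2 + 3x^3

f · g = 2x + x^2 + 3x^3


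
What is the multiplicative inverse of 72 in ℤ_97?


Use the extended Euclidean algorithm to write 1 = 72·s + 97·t; then s mod 97 is the inverse.
Euclidean algorithm:
  72 = 0·97 + 72
  97 = 1·72 + 25
  72 = 2·25 + 22
  25 = 1·22 + 3
  22 = 7·3 + 1
  3 = 3·1 + 0
gcd(72,97) = 1
Back-substitution gives: 72·(31) + 97·(-23) = 1
So 72⁻¹ ≡ 31 ≡ 31 (mod 97)
Check: 72 × 31 = 2232 ≡ 1 (mod 97) ✓

72⁻¹ ≡ 31 (mod 97)


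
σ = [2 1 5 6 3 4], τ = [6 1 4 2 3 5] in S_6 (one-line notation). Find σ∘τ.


σ∘τ: apply τ first, then σ
1 →τ 6 →σ 4
2 →τ 1 →σ 2
3 →τ 4 →σ 6
4 →τ 2 →σ 1
5 →τ 3 →σ 5
6 →τ 5 →σ 3

σ∘τ = [4 2 6 1 5 3]


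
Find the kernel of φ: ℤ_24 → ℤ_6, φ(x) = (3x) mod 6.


Kernel = preimage of identity
ker(φ) = {x ∈ ℤ_24 : 3x ≡ 0 (mod 6)}. Since 6 | 24, φ is well-defined. The kernel is the cyclic subgroup ⟨2⟩ of ℤ_24 (order 12), i.e. {0, 2, 4, 6, 8, 10, 12, 14, 16, 18, 20, 22}

ker(φ) = {0, 2, 4, 6, 8, 10, 12, 14, 16, 18, 20, 22}


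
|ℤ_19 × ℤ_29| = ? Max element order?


|ℤ_19 × ℤ_29| = 19 × 29 = 551
Max element order = lcm(19,29) = 551
Cyclic? Yes (gcd=1)

|ℤ_19×ℤ_29| = 551, max element order = 551


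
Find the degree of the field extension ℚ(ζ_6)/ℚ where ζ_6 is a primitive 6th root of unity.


[ℚ(ζ_n):ℚ] = deg Φ_n(x) = φ(n). Here φ(6) = 2

[ℚ(ζ_6)/ℚ where ζ_6 is a primitive 6th root of unity] = 2


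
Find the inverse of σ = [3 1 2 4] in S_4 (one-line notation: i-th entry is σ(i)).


To find σ⁻¹, swap domain and range:
σ(1) = 3 → σ⁻¹(3) = 1
σ(2) = 1 → σ⁻¹(1) = 2
σ(3) = 2 → σ⁻¹(2) = 3
σ(4) = 4 → σ⁻¹(4) = 4

σ⁻¹ = [2 3 1 4]


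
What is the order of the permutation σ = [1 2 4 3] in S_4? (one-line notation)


Cycle decomposition: (3 4)
Cycle lengths: 2
Order = lcm(2) = 2

ord(σ) = 2


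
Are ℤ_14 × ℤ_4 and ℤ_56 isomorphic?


Comparing ℤ_14 × ℤ_4 and ℤ_56:
gcd(14,4) = 2 ≠ 1. Max element order in ℤ_14×ℤ_4 is lcm(14,4) = 28 < 56, so it has no element of order 56

No, ℤ_14 × ℤ_4 ≇ ℤ_56


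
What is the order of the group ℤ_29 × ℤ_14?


|A × B| = |A| · |B|
|ℤ_29 × ℤ_14| = 29 × 14 = 406

|ℤ_29 × ℤ_14| = 406


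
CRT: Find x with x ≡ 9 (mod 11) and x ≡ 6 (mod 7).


m₁ = 11, m₂ = 7, gcd = 1, so CRT applies. M = m₁·m₂ = 77
Let M₁ = M/m₁ = 7, M₂ = M/m₂ = 11
Find y₁ ≡ M₁⁻¹ (mod m₁): 7⁻¹ ≡ 8 (mod 11)
Find y₂ ≡ M₂⁻¹ (mod m₂): 11⁻¹ ≡ 2 (mod 7)
x = a₁·M₁·y₁ + a₂·M₂·y₂ = 9·7·8 + 6·11·2 = 636
Reduce mod 77: x ≡ 20
Check: 20 mod 11 = 9 ✓, 20 mod 7 = 6 ✓

x ≡ 20 (mod 77)


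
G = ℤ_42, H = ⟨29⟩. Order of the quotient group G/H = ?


|⟨29⟩| = n / gcd(29, 42) = 42 / 1 = 42
H is normal (ℤ_42 is abelian).
|G/H| = |G| / |H| = 42 / 42 = 1

|G/H| = 1


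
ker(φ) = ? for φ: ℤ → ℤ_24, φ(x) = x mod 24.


Kernel = preimage of identity
ker(φ) = {x ∈ ℤ : x ≡ 0 (mod 24)} = 24ℤ = {0, ±24, ±48, ...}

ker(φ) = 24ℤ


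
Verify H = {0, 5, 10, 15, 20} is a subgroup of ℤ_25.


Subgroup test for H = {0, 5, 10, 15, 20} in (ℤ_25, +):
(1) 0 ∈ H? Yes
(2) Closure: for all a,b ∈ H, (a+b) mod 25 ∈ H? Yes
(3) Inverses: for all a ∈ H, -a mod 25 ∈ H? Yes

Yes, H is a subgroup of ℤ_25


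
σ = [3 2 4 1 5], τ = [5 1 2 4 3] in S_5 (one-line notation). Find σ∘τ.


σ∘τ: apply τ first, then σ
1 →τ 5 →σ 5
2 →τ 1 →σ 3
3 →τ 2 →σ 2
4 →τ 4 →σ 1
5 →τ 3 →σ 4

σ∘τ = [5 3 2 1 4]


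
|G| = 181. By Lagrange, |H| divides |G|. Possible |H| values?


Lagrange's theorem: |H| divides |G|
|G| = 181
Divisors of 181: 1, 181

Possible subgroup orders: {1, 181}


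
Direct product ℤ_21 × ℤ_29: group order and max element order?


|ℤ_21 × ℤ_29| = 21 × 29 = 609
Max element order = lcm(21,29) = 609
Cyclic? Yes (gcd=1)

|ℤ_21×ℤ_29| = 609, max element order = 609


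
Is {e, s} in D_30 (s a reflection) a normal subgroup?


H = {e, s} in D_30 (s a reflection)
r·s·r⁻¹ = sr⁻² ≠ s for n ≥ 3, so {e, s} is not closed under conjugation

No, not a normal subgroup


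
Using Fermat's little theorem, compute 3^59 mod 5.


Fermat's little theorem: if p is prime and gcd(a,p)=1, then a^(p-1) ≡ 1 (mod p)
p = 5 is prime, gcd(3,5) = 1
Reduce exponent: 59 mod 4 = 3
So 3^59 ≡ 3^3 (mod 5)
3^3 mod 5 = 2

3^59 ≡ 2 (mod 5)


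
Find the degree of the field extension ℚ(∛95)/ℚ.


∛95 has minimal polynomial x³ - 95 (irreducible over ℚ since 95 is not a perfect cube)

[ℚ(∛95)/ℚ] = 3


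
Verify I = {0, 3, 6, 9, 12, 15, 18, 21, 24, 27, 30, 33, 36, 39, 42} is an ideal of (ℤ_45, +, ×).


Check ideal conditions for I = {0, 3, 6, 9, 12, 15, 18, 21, 24, 27, 30, 33, 36, 39, 42} in ℤ_45:
(1) I is an additive subgroup? Yes
(2) For r ∈ ℤ_45 and a ∈ I: r·a ∈ I? Yes

Yes, I is an ideal of ℤ_45


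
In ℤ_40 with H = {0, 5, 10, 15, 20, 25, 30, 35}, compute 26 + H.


26 + H = {26 + h (mod 40) : h ∈ H}
26+0=26, 26+5=31, 26+10=36, 26+15=1, 26+20=6, 26+25=11, 26+30=16, 26+35=21
26 + H = {1, 6, 11, 16, 21, 26, 31, 36} = 1 + H

26 + H = {1, 6, 11, 16, 21, 26, 31, 36}
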